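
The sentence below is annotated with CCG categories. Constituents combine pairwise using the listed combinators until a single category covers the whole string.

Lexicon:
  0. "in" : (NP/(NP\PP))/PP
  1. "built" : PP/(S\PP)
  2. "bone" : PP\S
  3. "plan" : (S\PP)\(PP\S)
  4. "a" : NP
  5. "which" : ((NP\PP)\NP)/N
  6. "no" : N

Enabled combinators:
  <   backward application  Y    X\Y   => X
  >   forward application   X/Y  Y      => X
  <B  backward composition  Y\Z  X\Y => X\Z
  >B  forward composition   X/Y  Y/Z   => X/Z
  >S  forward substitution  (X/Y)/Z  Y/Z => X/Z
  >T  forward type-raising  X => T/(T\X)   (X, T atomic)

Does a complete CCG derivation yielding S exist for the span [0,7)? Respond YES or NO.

NO

(NP/(NP\PP))/PP PP/(S\PP) PP\S (S\PP)\(PP\S) NP ((NP\PP)\NP)/N N
CKY chart[0,7] = {(NP/(NP\PP))/(PP\NP), N/(N\NP), NP, NP/(NP\NP), PP/(PP\NP), S/(S\NP)}; S ∉ chart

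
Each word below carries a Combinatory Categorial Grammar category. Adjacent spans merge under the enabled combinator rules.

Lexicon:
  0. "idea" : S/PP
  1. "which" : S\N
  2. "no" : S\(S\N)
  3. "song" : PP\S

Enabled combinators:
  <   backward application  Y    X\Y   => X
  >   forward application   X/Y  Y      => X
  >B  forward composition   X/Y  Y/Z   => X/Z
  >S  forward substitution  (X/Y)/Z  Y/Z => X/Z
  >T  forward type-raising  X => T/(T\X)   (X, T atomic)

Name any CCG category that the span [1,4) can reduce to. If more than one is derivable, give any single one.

[0,4] S   >
  [0,1] "idea" : S/PP
  [1,4] PP   <
    [1,3] S   <
      [1,2] "which" : S\N
      [2,3] "no" : S\(S\N)
    [3,4] "song" : PP\S

PP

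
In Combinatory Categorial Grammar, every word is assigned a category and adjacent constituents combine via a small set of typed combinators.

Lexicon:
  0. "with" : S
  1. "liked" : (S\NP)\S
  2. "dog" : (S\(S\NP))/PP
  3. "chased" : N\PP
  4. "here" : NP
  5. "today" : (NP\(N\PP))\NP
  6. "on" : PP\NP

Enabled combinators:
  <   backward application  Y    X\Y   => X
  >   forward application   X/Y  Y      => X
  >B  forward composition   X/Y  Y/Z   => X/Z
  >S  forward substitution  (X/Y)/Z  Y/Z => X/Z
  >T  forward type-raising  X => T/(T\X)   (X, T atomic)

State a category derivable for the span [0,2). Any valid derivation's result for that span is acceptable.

[0,7] S   <
  [0,2] S\NP   <
    [0,1] "with" : S
    [1,2] "liked" : (S\NP)\S
  [2,7] S\(S\NP)   >
    [2,3] "dog" : (S\(S\NP))/PP
    [3,7] PP   <
      [3,6] NP   <
        [3,4] "chased" : N\PP
        [4,6] NP\(N\PP)   <
          [4,5] "here" : NP
          [5,6] "today" : (NP\(N\PP))\NP
      [6,7] "on" : PP\NP

S\NP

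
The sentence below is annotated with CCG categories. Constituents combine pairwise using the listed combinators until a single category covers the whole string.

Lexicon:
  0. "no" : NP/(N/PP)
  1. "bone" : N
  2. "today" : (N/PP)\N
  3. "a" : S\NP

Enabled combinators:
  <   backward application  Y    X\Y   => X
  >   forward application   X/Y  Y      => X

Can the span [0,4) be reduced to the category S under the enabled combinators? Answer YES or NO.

[0,4] S   <
  [0,3] NP   >
    [0,1] "no" : NP/(N/PP)
    [1,3] N/PP   <
      [1,2] "bone" : N
      [2,3] "today" : (N/PP)\N
  [3,4] "a" : S\NP

YES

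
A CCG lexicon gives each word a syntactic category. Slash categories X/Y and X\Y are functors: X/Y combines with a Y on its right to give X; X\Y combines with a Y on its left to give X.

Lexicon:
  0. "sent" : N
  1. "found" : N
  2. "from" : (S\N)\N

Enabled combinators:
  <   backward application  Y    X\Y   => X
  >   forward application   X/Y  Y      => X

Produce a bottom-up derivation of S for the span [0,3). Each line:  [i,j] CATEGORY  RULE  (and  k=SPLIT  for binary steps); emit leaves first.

[0,1] N  lex  "sent"
[1,2] N  lex  "found"
[2,3] (S\N)\N  lex  "from"
[1,3] S\N  <  k=2
[0,3] S  <  k=1

[0,3] S   <
  [0,1] "sent" : N
  [1,3] S\N   <
    [1,2] "found" : N
    [2,3] "from" : (S\N)\N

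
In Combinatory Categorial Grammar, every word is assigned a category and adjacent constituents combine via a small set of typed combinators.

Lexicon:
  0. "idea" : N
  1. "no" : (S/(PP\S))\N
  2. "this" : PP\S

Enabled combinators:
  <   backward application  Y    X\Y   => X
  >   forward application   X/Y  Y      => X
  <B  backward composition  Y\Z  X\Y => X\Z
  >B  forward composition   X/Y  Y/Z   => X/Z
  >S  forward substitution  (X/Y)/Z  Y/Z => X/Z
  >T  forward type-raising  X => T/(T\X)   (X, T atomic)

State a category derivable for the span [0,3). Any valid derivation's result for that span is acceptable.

[0,3] S   >
  [0,2] S/(PP\S)   <
    [0,1] "idea" : N
    [1,2] "no" : (S/(PP\S))\N
  [2,3] "this" : PP\S

S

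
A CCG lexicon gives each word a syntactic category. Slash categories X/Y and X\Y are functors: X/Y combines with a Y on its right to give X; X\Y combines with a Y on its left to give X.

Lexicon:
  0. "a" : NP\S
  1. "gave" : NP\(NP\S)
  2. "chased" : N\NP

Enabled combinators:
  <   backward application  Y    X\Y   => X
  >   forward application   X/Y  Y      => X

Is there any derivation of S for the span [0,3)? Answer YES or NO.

NP\S NP\(NP\S) N\NP
CKY chart[0,3] = {N}; S ∉ chart

NO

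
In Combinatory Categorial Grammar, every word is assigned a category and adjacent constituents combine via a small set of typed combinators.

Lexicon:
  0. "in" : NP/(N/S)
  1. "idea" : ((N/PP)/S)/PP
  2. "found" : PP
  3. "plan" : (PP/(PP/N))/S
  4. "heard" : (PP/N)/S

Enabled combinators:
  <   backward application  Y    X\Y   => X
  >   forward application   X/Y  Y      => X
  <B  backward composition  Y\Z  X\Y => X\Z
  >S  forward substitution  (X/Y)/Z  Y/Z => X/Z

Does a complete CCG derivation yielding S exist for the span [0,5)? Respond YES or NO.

NP/(N/S) ((N/PP)/S)/PP PP (PP/(PP/N))/S (PP/N)/S
CKY chart[0,5] = {NP}; S ∉ chart

NO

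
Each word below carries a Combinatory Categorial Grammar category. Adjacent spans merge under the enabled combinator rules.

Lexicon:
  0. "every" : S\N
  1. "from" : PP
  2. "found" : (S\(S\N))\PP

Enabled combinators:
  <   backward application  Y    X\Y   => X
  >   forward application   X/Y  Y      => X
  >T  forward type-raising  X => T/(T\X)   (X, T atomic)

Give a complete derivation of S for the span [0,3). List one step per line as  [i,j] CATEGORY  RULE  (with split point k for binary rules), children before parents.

[0,1] S\N  lex  "every"
[1,2] PP  lex  "from"
[2,3] (S\(S\N))\PP  lex  "found"
[1,3] S\(S\N)  <  k=2
[0,3] S  <  k=1

[0,3] S   <
  [0,1] "every" : S\N
  [1,3] S\(S\N)   <
    [1,2] "from" : PP
    [2,3] "found" : (S\(S\N))\PP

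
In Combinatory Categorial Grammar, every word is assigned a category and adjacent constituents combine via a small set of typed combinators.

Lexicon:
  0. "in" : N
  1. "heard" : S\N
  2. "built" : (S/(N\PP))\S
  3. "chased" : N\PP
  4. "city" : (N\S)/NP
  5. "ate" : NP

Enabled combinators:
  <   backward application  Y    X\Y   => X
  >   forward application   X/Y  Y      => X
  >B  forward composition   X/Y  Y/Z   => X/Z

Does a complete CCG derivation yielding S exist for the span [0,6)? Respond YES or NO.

NO

N S\N (S/(N\PP))\S N\PP (N\S)/NP NP
CKY chart[0,6] = {N}; S ∉ chart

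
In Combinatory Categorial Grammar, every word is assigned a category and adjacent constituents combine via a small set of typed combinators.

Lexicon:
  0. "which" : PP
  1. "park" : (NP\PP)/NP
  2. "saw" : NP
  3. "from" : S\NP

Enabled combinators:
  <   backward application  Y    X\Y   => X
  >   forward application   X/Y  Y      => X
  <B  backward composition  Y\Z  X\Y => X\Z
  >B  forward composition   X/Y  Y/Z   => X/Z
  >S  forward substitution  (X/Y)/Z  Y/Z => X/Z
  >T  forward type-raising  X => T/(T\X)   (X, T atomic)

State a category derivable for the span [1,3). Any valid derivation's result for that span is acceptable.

[0,4] S   <
  [0,3] NP   <
    [0,1] "which" : PP
    [1,3] NP\PP   >
      [1,2] "park" : (NP\PP)/NP
      [2,3] "saw" : NP
  [3,4] "from" : S\NP

NP\PP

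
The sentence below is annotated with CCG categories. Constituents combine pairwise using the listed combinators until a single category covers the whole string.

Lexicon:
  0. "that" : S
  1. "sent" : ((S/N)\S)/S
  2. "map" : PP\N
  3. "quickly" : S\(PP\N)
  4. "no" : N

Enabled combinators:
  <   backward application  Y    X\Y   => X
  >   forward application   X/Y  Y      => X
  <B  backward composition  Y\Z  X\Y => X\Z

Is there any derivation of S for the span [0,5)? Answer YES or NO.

YES

[0,5] S   >
  [0,4] S/N   <
    [0,1] "that" : S
    [1,4] (S/N)\S   >
      [1,2] "sent" : ((S/N)\S)/S
      [2,4] S   <
        [2,3] "map" : PP\N
        [3,4] "quickly" : S\(PP\N)
  [4,5] "no" : N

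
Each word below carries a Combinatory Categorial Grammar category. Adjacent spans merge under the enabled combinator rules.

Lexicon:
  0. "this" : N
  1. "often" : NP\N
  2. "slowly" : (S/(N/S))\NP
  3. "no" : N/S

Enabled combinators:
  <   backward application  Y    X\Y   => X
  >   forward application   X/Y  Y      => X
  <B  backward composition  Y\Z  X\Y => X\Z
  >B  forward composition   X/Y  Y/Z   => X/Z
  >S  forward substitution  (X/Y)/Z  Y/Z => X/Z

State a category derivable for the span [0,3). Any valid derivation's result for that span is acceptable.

S/(N/S)

[0,4] S   >
  [0,3] S/(N/S)   <
    [0,2] NP   <
      [0,1] "this" : N
      [1,2] "often" : NP\N
    [2,3] "slowly" : (S/(N/S))\NP
  [3,4] "no" : N/S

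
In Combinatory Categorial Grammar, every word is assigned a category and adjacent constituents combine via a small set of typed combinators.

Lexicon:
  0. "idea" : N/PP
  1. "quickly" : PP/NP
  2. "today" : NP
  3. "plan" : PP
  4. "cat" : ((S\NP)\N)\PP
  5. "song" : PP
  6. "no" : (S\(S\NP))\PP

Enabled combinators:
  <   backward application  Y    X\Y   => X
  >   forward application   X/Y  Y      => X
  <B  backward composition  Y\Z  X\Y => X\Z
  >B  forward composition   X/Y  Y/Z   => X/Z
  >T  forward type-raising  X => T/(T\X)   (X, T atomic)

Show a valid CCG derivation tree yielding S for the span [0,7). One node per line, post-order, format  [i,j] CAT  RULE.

[0,1] N/PP  lex  "idea"
[1,2] PP/NP  lex  "quickly"
[0,2] N/NP  >B  k=1
[2,3] NP  lex  "today"
[0,3] N  >  k=2
[3,4] PP  lex  "plan"
[4,5] ((S\NP)\N)\PP  lex  "cat"
[3,5] (S\NP)\N  <  k=4
[0,5] S\NP  <  k=3
[5,6] PP  lex  "song"
[6,7] (S\(S\NP))\PP  lex  "no"
[5,7] S\(S\NP)  <  k=6
[0,7] S  <  k=5

[0,7] S   <
  [0,5] S\NP   <
    [0,3] N   >
      [0,2] N/NP   >B
        [0,1] "idea" : N/PP
        [1,2] "quickly" : PP/NP
      [2,3] "today" : NP
    [3,5] (S\NP)\N   <
      [3,4] "plan" : PP
      [4,5] "cat" : ((S\NP)\N)\PP
  [5,7] S\(S\NP)   <
    [5,6] "song" : PP
    [6,7] "no" : (S\(S\NP))\PP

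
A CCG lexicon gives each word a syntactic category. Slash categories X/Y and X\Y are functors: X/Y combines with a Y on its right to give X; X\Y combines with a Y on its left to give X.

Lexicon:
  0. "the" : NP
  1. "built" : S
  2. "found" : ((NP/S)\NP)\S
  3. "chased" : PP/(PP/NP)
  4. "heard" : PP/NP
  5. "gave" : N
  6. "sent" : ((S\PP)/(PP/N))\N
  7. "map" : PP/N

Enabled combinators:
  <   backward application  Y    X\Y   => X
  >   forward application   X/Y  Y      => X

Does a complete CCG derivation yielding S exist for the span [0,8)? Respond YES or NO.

NP S ((NP/S)\NP)\S PP/(PP/NP) PP/NP N ((S\PP)/(PP/N))\N PP/N
CKY chart[0,8] = {NP}; S ∉ chart

NO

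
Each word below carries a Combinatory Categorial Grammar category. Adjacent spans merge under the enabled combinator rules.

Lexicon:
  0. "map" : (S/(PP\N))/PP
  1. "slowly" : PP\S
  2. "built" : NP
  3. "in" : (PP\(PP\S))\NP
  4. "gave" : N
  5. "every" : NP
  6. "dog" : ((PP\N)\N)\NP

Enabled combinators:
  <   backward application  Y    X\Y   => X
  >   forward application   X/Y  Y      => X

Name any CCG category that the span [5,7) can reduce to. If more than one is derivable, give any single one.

(PP\N)\N

[0,7] S   >
  [0,4] S/(PP\N)   >
    [0,1] "map" : (S/(PP\N))/PP
    [1,4] PP   <
      [1,2] "slowly" : PP\S
      [2,4] PP\(PP\S)   <
        [2,3] "built" : NP
        [3,4] "in" : (PP\(PP\S))\NP
  [4,7] PP\N   <
    [4,5] "gave" : N
    [5,7] (PP\N)\N   <
      [5,6] "every" : NP
      [6,7] "dog" : ((PP\N)\N)\NP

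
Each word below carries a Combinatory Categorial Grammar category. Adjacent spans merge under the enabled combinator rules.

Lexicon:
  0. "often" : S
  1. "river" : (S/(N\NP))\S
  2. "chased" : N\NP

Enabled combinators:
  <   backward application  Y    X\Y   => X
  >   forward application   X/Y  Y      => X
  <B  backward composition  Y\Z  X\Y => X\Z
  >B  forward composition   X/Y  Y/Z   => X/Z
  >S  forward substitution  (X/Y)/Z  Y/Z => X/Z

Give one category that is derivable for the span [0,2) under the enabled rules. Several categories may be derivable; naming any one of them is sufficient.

[0,3] S   >
  [0,2] S/(N\NP)   <
    [0,1] "often" : S
    [1,2] "river" : (S/(N\NP))\S
  [2,3] "chased" : N\NP

S/(N\NP)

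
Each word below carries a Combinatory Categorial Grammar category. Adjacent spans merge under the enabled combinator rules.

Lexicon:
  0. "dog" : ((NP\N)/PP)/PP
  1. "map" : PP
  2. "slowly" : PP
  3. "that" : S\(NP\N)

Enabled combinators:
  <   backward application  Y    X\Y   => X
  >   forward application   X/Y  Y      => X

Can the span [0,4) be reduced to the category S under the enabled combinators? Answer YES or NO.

YES

[0,4] S   <
  [0,3] NP\N   >
    [0,2] (NP\N)/PP   >
      [0,1] "dog" : ((NP\N)/PP)/PP
      [1,2] "map" : PP
    [2,3] "slowly" : PP
  [3,4] "that" : S\(NP\N)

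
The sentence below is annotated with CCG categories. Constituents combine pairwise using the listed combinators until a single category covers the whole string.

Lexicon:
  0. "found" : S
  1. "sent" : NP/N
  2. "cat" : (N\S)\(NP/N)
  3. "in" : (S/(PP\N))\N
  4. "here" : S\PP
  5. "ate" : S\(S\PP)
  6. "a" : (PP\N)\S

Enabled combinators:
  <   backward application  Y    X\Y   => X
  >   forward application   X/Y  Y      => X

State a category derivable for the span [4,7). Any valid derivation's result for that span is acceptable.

PP\N

[0,7] S   >
  [0,4] S/(PP\N)   <
    [0,3] N   <
      [0,1] "found" : S
      [1,3] N\S   <
        [1,2] "sent" : NP/N
        [2,3] "cat" : (N\S)\(NP/N)
    [3,4] "in" : (S/(PP\N))\N
  [4,7] PP\N   <
    [4,6] S   <
      [4,5] "here" : S\PP
      [5,6] "ate" : S\(S\PP)
    [6,7] "a" : (PP\N)\S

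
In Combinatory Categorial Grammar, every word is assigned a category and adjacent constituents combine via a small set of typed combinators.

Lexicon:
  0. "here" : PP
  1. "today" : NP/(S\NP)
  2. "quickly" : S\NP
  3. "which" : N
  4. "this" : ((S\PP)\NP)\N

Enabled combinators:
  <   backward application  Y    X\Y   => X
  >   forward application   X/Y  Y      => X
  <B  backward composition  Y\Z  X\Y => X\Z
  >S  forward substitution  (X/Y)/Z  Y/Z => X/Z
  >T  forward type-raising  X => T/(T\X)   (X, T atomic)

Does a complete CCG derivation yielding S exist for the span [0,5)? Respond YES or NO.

[0,5] S   >
  [0,1] S/(S\PP)   >T
    [0,1] "here" : PP
  [1,5] S\PP   <
    [1,3] NP   >
      [1,2] "today" : NP/(S\NP)
      [2,3] "quickly" : S\NP
    [3,5] (S\PP)\NP   <
      [3,4] "which" : N
      [4,5] "this" : ((S\PP)\NP)\N

YES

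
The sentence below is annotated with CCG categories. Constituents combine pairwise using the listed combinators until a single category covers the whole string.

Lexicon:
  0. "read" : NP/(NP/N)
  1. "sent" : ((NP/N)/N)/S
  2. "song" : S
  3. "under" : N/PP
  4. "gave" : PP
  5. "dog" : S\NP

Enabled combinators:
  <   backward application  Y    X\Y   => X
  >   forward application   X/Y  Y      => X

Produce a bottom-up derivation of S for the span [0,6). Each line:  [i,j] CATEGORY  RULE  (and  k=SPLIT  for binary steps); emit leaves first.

[0,6] S   <
  [0,5] NP   >
    [0,1] "read" : NP/(NP/N)
    [1,5] NP/N   >
      [1,3] (NP/N)/N   >
        [1,2] "sent" : ((NP/N)/N)/S
        [2,3] "song" : S
      [3,5] N   >
        [3,4] "under" : N/PP
        [4,5] "gave" : PP
  [5,6] "dog" : S\NP

[0,1] NP/(NP/N)  lex  "read"
[1,2] ((NP/N)/N)/S  lex  "sent"
[2,3] S  lex  "song"
[1,3] (NP/N)/N  >  k=2
[3,4] N/PP  lex  "under"
[4,5] PP  lex  "gave"
[3,5] N  >  k=4
[1,5] NP/N  >  k=3
[0,5] NP  >  k=1
[5,6] S\NP  lex  "dog"
[0,6] S  <  k=5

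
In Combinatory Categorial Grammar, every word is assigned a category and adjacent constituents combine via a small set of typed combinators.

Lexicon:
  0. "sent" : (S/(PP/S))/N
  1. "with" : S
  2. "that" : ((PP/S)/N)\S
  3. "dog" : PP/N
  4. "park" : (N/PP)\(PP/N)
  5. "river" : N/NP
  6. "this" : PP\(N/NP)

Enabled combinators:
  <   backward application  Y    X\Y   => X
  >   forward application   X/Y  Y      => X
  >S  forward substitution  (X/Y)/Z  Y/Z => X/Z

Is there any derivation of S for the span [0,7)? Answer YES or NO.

[0,7] S   >
  [0,3] S/N   >S
    [0,1] "sent" : (S/(PP/S))/N
    [1,3] (PP/S)/N   <
      [1,2] "with" : S
      [2,3] "that" : ((PP/S)/N)\S
  [3,7] N   >
    [3,5] N/PP   <
      [3,4] "dog" : PP/N
      [4,5] "park" : (N/PP)\(PP/N)
    [5,7] PP   <
      [5,6] "river" : N/NP
      [6,7] "this" : PP\(N/NP)

YES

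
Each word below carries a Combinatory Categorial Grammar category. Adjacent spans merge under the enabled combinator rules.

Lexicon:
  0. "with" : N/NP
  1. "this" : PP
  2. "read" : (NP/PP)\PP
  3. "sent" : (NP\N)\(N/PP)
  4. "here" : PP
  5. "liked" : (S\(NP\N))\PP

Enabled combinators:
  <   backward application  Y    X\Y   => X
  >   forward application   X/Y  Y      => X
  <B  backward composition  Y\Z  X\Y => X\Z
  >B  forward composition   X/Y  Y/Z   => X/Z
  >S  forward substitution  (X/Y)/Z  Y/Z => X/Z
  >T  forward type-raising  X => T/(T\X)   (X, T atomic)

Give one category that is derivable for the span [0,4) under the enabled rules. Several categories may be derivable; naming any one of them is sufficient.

NP\N

[0,6] S   <
  [0,4] NP\N   <
    [0,3] N/PP   >B
      [0,1] "with" : N/NP
      [1,3] NP/PP   <
        [1,2] "this" : PP
        [2,3] "read" : (NP/PP)\PP
    [3,4] "sent" : (NP\N)\(N/PP)
  [4,6] S\(NP\N)   <
    [4,5] "here" : PP
    [5,6] "liked" : (S\(NP\N))\PP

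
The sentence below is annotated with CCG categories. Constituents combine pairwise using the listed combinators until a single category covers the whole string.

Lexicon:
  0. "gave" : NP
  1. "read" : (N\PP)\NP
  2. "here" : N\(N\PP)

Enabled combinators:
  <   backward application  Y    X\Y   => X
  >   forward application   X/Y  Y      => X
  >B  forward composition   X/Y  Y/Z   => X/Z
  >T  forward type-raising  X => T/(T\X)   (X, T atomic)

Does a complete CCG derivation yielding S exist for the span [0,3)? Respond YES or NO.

NP (N\PP)\NP N\(N\PP)
CKY chart[0,3] = {N, N/(N\N), NP/(NP\N), PP/(PP\N), S/(S\N)}; S ∉ chart

NO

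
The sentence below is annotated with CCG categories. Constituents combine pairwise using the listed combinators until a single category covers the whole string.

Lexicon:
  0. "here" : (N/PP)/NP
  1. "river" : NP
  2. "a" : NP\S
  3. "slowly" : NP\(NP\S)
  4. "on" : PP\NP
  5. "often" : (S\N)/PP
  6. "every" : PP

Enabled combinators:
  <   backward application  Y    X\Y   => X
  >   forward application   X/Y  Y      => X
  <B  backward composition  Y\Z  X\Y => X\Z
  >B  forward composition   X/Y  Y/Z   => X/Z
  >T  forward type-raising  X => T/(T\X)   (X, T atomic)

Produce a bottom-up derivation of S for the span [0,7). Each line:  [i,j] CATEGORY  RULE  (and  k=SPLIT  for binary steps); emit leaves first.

[0,7] S   <
  [0,5] N   >
    [0,2] N/PP   >
      [0,1] "here" : (N/PP)/NP
      [1,2] "river" : NP
    [2,5] PP   <
      [2,4] NP   <
        [2,3] "a" : NP\S
        [3,4] "slowly" : NP\(NP\S)
      [4,5] "on" : PP\NP
  [5,7] S\N   >
    [5,6] "often" : (S\N)/PP
    [6,7] "every" : PP

[0,1] (N/PP)/NP  lex  "here"
[1,2] NP  lex  "river"
[0,2] N/PP  >  k=1
[2,3] NP\S  lex  "a"
[3,4] NP\(NP\S)  lex  "slowly"
[2,4] NP  <  k=3
[4,5] PP\NP  lex  "on"
[2,5] PP  <  k=4
[0,5] N  >  k=2
[5,6] (S\N)/PP  lex  "often"
[6,7] PP  lex  "every"
[5,7] S\N  >  k=6
[0,7] S  <  k=5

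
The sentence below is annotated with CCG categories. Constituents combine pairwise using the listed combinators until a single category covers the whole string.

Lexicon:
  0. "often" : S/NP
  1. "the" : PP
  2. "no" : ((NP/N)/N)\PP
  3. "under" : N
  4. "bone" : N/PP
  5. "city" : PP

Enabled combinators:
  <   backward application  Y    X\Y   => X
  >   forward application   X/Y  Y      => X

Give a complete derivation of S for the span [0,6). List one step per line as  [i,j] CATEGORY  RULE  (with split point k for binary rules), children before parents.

[0,1] S/NP  lex  "often"
[1,2] PP  lex  "the"
[2,3] ((NP/N)/N)\PP  lex  "no"
[1,3] (NP/N)/N  <  k=2
[3,4] N  lex  "under"
[1,4] NP/N  >  k=3
[4,5] N/PP  lex  "bone"
[5,6] PP  lex  "city"
[4,6] N  >  k=5
[1,6] NP  >  k=4
[0,6] S  >  k=1

[0,6] S   >
  [0,1] "often" : S/NP
  [1,6] NP   >
    [1,4] NP/N   >
      [1,3] (NP/N)/N   <
        [1,2] "the" : PP
        [2,3] "no" : ((NP/N)/N)\PP
      [3,4] "under" : N
    [4,6] N   >
      [4,5] "bone" : N/PP
      [5,6] "city" : PP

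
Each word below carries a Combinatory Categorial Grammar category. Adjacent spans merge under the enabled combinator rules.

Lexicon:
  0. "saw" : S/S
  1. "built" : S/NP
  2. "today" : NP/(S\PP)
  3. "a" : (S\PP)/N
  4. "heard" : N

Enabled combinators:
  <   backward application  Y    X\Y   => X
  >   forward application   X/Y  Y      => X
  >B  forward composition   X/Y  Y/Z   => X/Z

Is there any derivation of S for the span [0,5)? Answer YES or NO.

[0,5] S   >
  [0,2] S/NP   >B
    [0,1] "saw" : S/S
    [1,2] "built" : S/NP
  [2,5] NP   >
    [2,4] NP/N   >B
      [2,3] "today" : NP/(S\PP)
      [3,4] "a" : (S\PP)/N
    [4,5] "heard" : N

YES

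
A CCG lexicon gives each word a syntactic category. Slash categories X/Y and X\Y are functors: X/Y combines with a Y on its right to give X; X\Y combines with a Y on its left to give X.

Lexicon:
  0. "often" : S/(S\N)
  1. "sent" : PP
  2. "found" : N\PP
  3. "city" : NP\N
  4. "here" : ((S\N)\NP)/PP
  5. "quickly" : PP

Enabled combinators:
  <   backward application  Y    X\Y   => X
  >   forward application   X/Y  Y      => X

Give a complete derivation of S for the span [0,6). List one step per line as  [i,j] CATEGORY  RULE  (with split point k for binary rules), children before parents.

[0,6] S   >
  [0,1] "often" : S/(S\N)
  [1,6] S\N   <
    [1,4] NP   <
      [1,3] N   <
        [1,2] "sent" : PP
        [2,3] "found" : N\PP
      [3,4] "city" : NP\N
    [4,6] (S\N)\NP   >
      [4,5] "here" : ((S\N)\NP)/PP
      [5,6] "quickly" : PP

[0,1] S/(S\N)  lex  "often"
[1,2] PP  lex  "sent"
[2,3] N\PP  lex  "found"
[1,3] N  <  k=2
[3,4] NP\N  lex  "city"
[1,4] NP  <  k=3
[4,5] ((S\N)\NP)/PP  lex  "here"
[5,6] PP  lex  "quickly"
[4,6] (S\N)\NP  >  k=5
[1,6] S\N  <  k=4
[0,6] S  >  k=1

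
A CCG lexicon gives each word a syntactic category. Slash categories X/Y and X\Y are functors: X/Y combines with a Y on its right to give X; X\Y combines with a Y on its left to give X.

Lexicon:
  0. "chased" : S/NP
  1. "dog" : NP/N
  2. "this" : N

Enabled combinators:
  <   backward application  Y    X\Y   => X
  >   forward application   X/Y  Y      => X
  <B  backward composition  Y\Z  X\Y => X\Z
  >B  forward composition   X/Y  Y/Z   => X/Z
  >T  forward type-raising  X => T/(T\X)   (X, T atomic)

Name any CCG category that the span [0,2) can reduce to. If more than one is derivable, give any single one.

[0,3] S   >
  [0,2] S/N   >B
    [0,1] "chased" : S/NP
    [1,2] "dog" : NP/N
  [2,3] "this" : N

S/N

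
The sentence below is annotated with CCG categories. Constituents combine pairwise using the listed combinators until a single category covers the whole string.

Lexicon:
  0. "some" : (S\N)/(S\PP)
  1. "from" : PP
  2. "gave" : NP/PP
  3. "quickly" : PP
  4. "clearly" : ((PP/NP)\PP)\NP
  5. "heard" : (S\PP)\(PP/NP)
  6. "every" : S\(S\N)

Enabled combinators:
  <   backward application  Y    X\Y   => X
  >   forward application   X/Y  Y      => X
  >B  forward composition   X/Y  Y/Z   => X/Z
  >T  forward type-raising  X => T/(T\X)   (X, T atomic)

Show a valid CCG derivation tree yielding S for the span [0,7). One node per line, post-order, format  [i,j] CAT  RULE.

[0,1] (S\N)/(S\PP)  lex  "some"
[1,2] PP  lex  "from"
[2,3] NP/PP  lex  "gave"
[3,4] PP  lex  "quickly"
[2,4] NP  >  k=3
[4,5] ((PP/NP)\PP)\NP  lex  "clearly"
[2,5] (PP/NP)\PP  <  k=4
[1,5] PP/NP  <  k=2
[5,6] (S\PP)\(PP/NP)  lex  "heard"
[1,6] S\PP  <  k=5
[0,6] S\N  >  k=1
[6,7] S\(S\N)  lex  "every"
[0,7] S  <  k=6

[0,7] S   <
  [0,6] S\N   >
    [0,1] "some" : (S\N)/(S\PP)
    [1,6] S\PP   <
      [1,5] PP/NP   <
        [1,2] "from" : PP
        [2,5] (PP/NP)\PP   <
          [2,4] NP   >
            [2,3] "gave" : NP/PP
            [3,4] "quickly" : PP
          [4,5] "clearly" : ((PP/NP)\PP)\NP
      [5,6] "heard" : (S\PP)\(PP/NP)
  [6,7] "every" : S\(S\N)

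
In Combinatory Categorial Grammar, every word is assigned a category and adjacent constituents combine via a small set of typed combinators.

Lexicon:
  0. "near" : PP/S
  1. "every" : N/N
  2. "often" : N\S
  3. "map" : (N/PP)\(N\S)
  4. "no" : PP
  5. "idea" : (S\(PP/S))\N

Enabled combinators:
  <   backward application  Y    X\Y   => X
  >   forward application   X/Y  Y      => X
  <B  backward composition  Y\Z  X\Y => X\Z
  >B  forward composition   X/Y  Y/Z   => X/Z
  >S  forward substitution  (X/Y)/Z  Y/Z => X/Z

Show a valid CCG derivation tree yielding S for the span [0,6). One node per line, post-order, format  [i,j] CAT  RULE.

[0,1] PP/S  lex  "near"
[1,2] N/N  lex  "every"
[2,3] N\S  lex  "often"
[3,4] (N/PP)\(N\S)  lex  "map"
[2,4] N/PP  <  k=3
[1,4] N/PP  >B  k=2
[4,5] PP  lex  "no"
[1,5] N  >  k=4
[5,6] (S\(PP/S))\N  lex  "idea"
[1,6] S\(PP/S)  <  k=5
[0,6] S  <  k=1

[0,6] S   <
  [0,1] "near" : PP/S
  [1,6] S\(PP/S)   <
    [1,5] N   >
      [1,4] N/PP   >B
        [1,2] "every" : N/N
        [2,4] N/PP   <
          [2,3] "often" : N\S
          [3,4] "map" : (N/PP)\(N\S)
      [4,5] "no" : PP
    [5,6] "idea" : (S\(PP/S))\N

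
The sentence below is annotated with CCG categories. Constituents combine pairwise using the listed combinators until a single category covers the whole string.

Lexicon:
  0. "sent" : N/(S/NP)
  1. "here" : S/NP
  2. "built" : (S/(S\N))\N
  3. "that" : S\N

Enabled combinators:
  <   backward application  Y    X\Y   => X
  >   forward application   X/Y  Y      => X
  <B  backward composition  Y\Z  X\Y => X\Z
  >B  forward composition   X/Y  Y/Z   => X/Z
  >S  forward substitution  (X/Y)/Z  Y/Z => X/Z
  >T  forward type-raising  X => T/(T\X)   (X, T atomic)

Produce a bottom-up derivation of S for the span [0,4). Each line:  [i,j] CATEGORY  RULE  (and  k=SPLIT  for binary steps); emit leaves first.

[0,4] S   >
  [0,3] S/(S\N)   <
    [0,2] N   >
      [0,1] "sent" : N/(S/NP)
      [1,2] "here" : S/NP
    [2,3] "built" : (S/(S\N))\N
  [3,4] "that" : S\N

[0,1] N/(S/NP)  lex  "sent"
[1,2] S/NP  lex  "here"
[0,2] N  >  k=1
[2,3] (S/(S\N))\N  lex  "built"
[0,3] S/(S\N)  <  k=2
[3,4] S\N  lex  "that"
[0,4] S  >  k=3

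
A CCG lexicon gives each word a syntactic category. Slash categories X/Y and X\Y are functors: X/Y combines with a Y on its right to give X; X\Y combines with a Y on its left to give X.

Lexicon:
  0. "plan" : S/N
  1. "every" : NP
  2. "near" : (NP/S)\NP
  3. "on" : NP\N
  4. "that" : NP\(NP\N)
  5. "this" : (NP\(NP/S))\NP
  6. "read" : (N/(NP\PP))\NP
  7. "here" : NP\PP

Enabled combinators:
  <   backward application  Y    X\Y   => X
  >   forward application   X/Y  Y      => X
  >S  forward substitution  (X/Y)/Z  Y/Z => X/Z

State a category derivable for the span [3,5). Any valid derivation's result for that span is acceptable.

NP

[0,8] S   >
  [0,1] "plan" : S/N
  [1,8] N   >
    [1,7] N/(NP\PP)   <
      [1,6] NP   <
        [1,3] NP/S   <
          [1,2] "every" : NP
          [2,3] "near" : (NP/S)\NP
        [3,6] NP\(NP/S)   <
          [3,5] NP   <
            [3,4] "on" : NP\N
            [4,5] "that" : NP\(NP\N)
          [5,6] "this" : (NP\(NP/S))\NP
      [6,7] "read" : (N/(NP\PP))\NP
    [7,8] "here" : NP\PP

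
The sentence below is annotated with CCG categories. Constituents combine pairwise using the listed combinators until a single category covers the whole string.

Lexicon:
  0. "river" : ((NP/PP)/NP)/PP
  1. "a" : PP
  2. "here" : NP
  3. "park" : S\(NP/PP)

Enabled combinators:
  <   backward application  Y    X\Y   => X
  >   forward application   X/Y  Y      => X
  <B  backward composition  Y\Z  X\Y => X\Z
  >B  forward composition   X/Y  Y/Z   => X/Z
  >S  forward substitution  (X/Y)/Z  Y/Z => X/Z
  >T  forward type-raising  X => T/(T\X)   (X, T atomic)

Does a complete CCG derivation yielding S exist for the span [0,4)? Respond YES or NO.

YES

[0,4] S   <
  [0,3] NP/PP   >
    [0,2] (NP/PP)/NP   >
      [0,1] "river" : ((NP/PP)/NP)/PP
      [1,2] "a" : PP
    [2,3] "here" : NP
  [3,4] "park" : S\(NP/PP)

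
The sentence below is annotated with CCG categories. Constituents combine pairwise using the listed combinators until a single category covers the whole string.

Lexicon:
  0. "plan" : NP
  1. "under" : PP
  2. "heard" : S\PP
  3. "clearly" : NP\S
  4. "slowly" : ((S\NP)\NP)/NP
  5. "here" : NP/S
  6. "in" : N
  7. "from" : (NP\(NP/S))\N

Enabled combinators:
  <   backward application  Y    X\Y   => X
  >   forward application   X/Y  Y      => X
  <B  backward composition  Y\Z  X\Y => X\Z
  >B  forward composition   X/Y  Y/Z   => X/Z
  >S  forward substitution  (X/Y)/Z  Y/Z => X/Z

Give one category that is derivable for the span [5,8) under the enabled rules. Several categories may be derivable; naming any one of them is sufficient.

[0,8] S   <
  [0,1] "plan" : NP
  [1,8] S\NP   <
    [1,4] NP   <
      [1,3] S   <
        [1,2] "under" : PP
        [2,3] "heard" : S\PP
      [3,4] "clearly" : NP\S
    [4,8] (S\NP)\NP   >
      [4,5] "slowly" : ((S\NP)\NP)/NP
      [5,8] NP   <
        [5,6] "here" : NP/S
        [6,8] NP\(NP/S)   <
          [6,7] "in" : N
          [7,8] "from" : (NP\(NP/S))\N

NP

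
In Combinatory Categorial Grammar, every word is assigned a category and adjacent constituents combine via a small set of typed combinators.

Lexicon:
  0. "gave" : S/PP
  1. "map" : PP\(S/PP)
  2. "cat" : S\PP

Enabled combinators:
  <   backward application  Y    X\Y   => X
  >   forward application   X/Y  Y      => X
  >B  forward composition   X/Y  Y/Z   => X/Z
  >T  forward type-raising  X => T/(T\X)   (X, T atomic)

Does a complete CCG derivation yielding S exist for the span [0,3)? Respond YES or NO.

YES

[0,3] S   <
  [0,2] PP   <
    [0,1] "gave" : S/PP
    [1,2] "map" : PP\(S/PP)
  [2,3] "cat" : S\PP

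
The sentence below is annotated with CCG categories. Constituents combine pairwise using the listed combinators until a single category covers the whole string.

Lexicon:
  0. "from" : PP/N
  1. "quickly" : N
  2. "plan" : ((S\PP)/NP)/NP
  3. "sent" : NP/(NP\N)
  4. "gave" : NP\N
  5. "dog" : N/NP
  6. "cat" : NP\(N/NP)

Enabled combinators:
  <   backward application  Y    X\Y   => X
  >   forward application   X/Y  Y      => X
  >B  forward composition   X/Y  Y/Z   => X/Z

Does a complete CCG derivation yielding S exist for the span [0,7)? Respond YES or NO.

[0,7] S   <
  [0,2] PP   >
    [0,1] "from" : PP/N
    [1,2] "quickly" : N
  [2,7] S\PP   >
    [2,5] (S\PP)/NP   >
      [2,3] "plan" : ((S\PP)/NP)/NP
      [3,5] NP   >
        [3,4] "sent" : NP/(NP\N)
        [4,5] "gave" : NP\N
    [5,7] NP   <
      [5,6] "dog" : N/NP
      [6,7] "cat" : NP\(N/NP)

YES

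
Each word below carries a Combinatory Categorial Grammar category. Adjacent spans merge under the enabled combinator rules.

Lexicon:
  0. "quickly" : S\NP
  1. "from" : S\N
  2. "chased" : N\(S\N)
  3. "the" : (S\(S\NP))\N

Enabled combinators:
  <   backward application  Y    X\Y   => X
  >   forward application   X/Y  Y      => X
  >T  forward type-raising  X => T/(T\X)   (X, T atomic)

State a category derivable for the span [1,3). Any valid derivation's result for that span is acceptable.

[0,4] S   <
  [0,1] "quickly" : S\NP
  [1,4] S\(S\NP)   <
    [1,3] N   <
      [1,2] "from" : S\N
      [2,3] "chased" : N\(S\N)
    [3,4] "the" : (S\(S\NP))\N

N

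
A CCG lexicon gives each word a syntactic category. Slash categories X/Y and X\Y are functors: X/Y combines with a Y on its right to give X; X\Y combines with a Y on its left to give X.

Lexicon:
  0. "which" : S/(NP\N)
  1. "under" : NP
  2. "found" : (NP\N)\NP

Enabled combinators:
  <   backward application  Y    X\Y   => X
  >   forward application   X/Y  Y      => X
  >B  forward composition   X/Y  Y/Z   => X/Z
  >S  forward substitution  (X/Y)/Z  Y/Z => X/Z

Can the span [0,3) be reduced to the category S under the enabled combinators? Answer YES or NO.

YES

[0,3] S   >
  [0,1] "which" : S/(NP\N)
  [1,3] NP\N   <
    [1,2] "under" : NP
    [2,3] "found" : (NP\N)\NP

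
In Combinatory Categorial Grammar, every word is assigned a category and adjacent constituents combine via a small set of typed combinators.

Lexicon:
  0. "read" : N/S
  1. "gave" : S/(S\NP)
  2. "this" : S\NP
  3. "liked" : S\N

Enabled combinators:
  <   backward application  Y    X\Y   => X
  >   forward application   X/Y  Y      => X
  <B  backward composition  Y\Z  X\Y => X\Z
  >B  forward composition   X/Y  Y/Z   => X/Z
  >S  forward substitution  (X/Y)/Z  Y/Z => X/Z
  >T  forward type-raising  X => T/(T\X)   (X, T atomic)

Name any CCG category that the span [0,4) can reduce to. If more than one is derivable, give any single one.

S

[0,4] S   <
  [0,3] N   >
    [0,1] "read" : N/S
    [1,3] S   >
      [1,2] "gave" : S/(S\NP)
      [2,3] "this" : S\NP
  [3,4] "liked" : S\N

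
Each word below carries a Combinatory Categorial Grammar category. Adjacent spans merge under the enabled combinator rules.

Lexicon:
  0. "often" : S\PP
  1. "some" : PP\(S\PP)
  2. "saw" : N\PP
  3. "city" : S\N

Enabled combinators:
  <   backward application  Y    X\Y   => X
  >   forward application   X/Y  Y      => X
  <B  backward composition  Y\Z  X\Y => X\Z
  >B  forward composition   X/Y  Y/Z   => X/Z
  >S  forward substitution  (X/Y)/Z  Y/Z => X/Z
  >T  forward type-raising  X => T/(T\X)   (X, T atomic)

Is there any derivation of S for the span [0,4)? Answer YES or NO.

[0,4] S   <
  [0,3] N   <
    [0,2] PP   <
      [0,1] "often" : S\PP
      [1,2] "some" : PP\(S\PP)
    [2,3] "saw" : N\PP
  [3,4] "city" : S\N

YES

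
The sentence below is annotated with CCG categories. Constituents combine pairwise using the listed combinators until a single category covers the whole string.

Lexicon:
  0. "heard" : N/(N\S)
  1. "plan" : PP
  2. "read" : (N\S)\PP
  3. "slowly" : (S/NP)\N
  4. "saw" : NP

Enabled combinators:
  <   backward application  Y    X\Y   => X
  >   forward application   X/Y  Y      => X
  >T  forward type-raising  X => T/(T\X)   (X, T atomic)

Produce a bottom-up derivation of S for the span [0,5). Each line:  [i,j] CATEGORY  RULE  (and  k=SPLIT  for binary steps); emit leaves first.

[0,5] S   >
  [0,4] S/NP   <
    [0,3] N   >
      [0,1] "heard" : N/(N\S)
      [1,3] N\S   <
        [1,2] "plan" : PP
        [2,3] "read" : (N\S)\PP
    [3,4] "slowly" : (S/NP)\N
  [4,5] "saw" : NP

[0,1] N/(N\S)  lex  "heard"
[1,2] PP  lex  "plan"
[2,3] (N\S)\PP  lex  "read"
[1,3] N\S  <  k=2
[0,3] N  >  k=1
[3,4] (S/NP)\N  lex  "slowly"
[0,4] S/NP  <  k=3
[4,5] NP  lex  "saw"
[0,5] S  >  k=4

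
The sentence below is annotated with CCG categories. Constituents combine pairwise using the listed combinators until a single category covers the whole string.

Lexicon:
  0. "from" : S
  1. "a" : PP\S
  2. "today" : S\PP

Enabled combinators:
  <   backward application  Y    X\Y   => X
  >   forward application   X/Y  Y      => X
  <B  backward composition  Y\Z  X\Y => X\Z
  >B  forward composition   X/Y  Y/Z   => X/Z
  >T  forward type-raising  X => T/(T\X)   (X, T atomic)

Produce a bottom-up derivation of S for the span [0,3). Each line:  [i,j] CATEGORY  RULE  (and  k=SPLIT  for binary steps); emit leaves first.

[0,1] S  lex  "from"
[1,2] PP\S  lex  "a"
[0,2] PP  <  k=1
[2,3] S\PP  lex  "today"
[0,3] S  <  k=2

[0,3] S   <
  [0,2] PP   <
    [0,1] "from" : S
    [1,2] "a" : PP\S
  [2,3] "today" : S\PP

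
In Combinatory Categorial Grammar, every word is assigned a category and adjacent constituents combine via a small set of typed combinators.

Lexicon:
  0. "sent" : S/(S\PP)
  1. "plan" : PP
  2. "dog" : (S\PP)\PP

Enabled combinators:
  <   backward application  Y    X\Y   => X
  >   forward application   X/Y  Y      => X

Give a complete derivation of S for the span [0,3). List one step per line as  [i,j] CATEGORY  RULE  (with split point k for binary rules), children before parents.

[0,1] S/(S\PP)  lex  "sent"
[1,2] PP  lex  "plan"
[2,3] (S\PP)\PP  lex  "dog"
[1,3] S\PP  <  k=2
[0,3] S  >  k=1

[0,3] S   >
  [0,1] "sent" : S/(S\PP)
  [1,3] S\PP   <
    [1,2] "plan" : PP
    [2,3] "dog" : (S\PP)\PP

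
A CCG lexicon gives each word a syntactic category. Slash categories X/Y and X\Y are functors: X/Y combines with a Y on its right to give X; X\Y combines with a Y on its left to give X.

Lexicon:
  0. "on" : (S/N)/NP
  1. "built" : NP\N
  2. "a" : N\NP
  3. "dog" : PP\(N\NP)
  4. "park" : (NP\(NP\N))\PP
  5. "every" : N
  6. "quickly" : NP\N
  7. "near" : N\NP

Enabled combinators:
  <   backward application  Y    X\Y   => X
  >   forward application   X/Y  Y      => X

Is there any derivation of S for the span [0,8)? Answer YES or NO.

[0,8] S   >
  [0,5] S/N   >
    [0,1] "on" : (S/N)/NP
    [1,5] NP   <
      [1,2] "built" : NP\N
      [2,5] NP\(NP\N)   <
        [2,4] PP   <
          [2,3] "a" : N\NP
          [3,4] "dog" : PP\(N\NP)
        [4,5] "park" : (NP\(NP\N))\PP
  [5,8] N   <
    [5,7] NP   <
      [5,6] "every" : N
      [6,7] "quickly" : NP\N
    [7,8] "near" : N\NP

YES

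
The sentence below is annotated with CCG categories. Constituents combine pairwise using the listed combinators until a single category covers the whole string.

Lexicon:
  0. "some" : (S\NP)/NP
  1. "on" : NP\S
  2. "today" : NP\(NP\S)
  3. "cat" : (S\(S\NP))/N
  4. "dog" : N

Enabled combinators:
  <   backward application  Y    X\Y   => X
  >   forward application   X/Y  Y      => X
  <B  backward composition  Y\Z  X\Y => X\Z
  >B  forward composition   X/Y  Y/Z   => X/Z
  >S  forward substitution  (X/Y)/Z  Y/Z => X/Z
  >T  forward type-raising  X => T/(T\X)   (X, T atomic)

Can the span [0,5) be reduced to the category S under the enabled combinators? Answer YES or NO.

[0,5] S   <
  [0,3] S\NP   >
    [0,1] "some" : (S\NP)/NP
    [1,3] NP   <
      [1,2] "on" : NP\S
      [2,3] "today" : NP\(NP\S)
  [3,5] S\(S\NP)   >
    [3,4] "cat" : (S\(S\NP))/N
    [4,5] "dog" : N

YES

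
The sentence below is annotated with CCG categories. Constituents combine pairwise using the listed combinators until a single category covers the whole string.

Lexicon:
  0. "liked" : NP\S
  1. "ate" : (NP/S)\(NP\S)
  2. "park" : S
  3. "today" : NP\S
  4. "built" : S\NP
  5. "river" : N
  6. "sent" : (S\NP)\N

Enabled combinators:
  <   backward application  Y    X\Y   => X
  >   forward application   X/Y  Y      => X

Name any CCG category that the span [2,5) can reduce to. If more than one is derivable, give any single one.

[0,7] S   <
  [0,5] NP   >
    [0,2] NP/S   <
      [0,1] "liked" : NP\S
      [1,2] "ate" : (NP/S)\(NP\S)
    [2,5] S   <
      [2,4] NP   <
        [2,3] "park" : S
        [3,4] "today" : NP\S
      [4,5] "built" : S\NP
  [5,7] S\NP   <
    [5,6] "river" : N
    [6,7] "sent" : (S\NP)\N

S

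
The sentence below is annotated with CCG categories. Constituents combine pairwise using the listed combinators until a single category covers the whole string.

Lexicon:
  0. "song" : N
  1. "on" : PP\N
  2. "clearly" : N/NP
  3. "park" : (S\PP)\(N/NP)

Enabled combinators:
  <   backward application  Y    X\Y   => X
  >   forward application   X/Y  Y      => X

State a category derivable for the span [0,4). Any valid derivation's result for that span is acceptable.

S

[0,4] S   <
  [0,2] PP   <
    [0,1] "song" : N
    [1,2] "on" : PP\N
  [2,4] S\PP   <
    [2,3] "clearly" : N/NP
    [3,4] "park" : (S\PP)\(N/NP)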